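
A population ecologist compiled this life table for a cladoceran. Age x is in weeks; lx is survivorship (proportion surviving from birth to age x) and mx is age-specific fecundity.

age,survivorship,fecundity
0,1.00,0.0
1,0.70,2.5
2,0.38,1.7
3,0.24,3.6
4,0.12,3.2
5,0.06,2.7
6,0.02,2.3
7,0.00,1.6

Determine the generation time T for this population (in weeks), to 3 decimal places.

lx·mx: 0, 1.75, 0.646, 0.864, 0.384, 0.162, 0.046, 0 → R0 = 3.852
x·lx·mx: 0, 1.75, 1.292, 2.592, 1.536, 0.81, 0.276, 0 → Σ = 8.256
T = 8.256 / 3.852 = 2.143302… → 2.143

2.143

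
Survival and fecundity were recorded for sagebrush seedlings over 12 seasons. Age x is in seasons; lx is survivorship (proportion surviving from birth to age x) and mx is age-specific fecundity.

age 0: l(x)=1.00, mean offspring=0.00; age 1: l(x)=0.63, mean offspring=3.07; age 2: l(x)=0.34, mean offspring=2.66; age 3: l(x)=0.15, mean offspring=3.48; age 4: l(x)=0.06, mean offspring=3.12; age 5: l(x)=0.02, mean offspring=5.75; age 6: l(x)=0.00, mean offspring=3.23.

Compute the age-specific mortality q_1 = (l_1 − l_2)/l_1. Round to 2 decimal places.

q_1 = (l_1 − l_2) / l_1 = (0.63 − 0.34) / 0.63
     = 0.29 / 0.63 = 0.460317… → 0.46

0.46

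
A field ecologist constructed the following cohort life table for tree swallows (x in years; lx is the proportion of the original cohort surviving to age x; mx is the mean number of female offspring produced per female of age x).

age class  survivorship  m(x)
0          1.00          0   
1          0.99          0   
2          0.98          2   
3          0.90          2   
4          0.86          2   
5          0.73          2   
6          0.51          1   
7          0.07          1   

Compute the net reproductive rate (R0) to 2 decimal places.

7.52

lx·mx by age: 0, 0, 1.96, 1.8, 1.72, 1.46, 0.51, 0.07
R0 = Σ lx·mx = 7.52 → 7.52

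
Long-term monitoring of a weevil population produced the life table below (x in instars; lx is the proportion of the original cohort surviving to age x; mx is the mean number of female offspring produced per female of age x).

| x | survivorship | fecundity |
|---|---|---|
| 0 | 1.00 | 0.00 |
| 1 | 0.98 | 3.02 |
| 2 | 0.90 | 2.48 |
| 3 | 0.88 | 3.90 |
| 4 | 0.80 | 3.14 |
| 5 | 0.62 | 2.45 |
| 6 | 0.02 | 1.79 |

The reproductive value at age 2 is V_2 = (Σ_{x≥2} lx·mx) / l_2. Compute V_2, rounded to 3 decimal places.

10.812

lx·mx for x ≥ 2: 2.232, 3.432, 2.512, 1.519, 0.0358 → sum = 9.7308
V_2 = 9.7308 / l_2 = 9.7308 / 0.9 = 10.812 → 10.812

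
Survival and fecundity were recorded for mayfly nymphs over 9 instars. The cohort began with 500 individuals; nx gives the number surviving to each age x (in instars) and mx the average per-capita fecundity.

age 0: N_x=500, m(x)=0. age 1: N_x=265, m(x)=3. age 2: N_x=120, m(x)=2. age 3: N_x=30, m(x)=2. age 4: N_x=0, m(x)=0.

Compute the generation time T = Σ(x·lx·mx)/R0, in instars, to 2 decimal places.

1.33

lx = nx/n0 = nx/500: 1, 0.53, 0.24, 0.06, 0
lx·mx: 0, 1.59, 0.48, 0.12, 0 → R0 = 2.19
x·lx·mx: 0, 1.59, 0.96, 0.36, 0 → Σ = 2.91
T = 2.91 / 2.19 = 1.328767… → 1.33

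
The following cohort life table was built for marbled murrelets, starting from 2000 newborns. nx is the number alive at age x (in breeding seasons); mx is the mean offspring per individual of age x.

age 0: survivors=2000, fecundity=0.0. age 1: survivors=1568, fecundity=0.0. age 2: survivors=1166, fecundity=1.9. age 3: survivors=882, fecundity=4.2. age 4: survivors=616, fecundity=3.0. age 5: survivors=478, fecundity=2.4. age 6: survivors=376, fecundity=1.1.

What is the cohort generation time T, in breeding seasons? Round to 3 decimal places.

lx = nx/n0 = nx/2000: 1, 0.784, 0.583, 0.441, 0.308, 0.239, 0.188
lx·mx: 0, 0, 1.1077, 1.8522, 0.924, 0.5736, 0.2068 → R0 = 4.6643
x·lx·mx: 0, 0, 2.2154, 5.5566, 3.696, 2.868, 1.2408 → Σ = 15.5768
T = 15.5768 / 4.6643 = 3.339579… → 3.340

3.340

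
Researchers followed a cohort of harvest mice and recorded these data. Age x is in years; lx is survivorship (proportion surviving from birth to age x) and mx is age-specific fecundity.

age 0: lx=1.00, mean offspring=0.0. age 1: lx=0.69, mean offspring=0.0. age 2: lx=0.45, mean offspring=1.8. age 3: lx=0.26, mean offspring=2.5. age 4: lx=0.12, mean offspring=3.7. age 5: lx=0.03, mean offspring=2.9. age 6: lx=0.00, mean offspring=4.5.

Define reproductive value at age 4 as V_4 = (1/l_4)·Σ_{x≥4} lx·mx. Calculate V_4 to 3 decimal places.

lx·mx for x ≥ 4: 0.444, 0.087, 0 → sum = 0.531
V_4 = 0.531 / l_4 = 0.531 / 0.12 = 4.425 → 4.425

4.425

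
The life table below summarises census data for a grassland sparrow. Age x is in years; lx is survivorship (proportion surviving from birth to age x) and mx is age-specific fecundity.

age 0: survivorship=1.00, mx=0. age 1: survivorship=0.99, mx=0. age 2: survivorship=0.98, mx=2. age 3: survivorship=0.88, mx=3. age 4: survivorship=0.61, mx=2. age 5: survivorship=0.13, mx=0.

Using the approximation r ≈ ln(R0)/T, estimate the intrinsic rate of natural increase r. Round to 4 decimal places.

R0 = Σ lx·mx = 0 + 0 + 1.96 + 2.64 + 1.22 + 0 = 5.82
Σ x·lx·mx = 16.72; T = 16.72/5.82 = 2.87285…
r ≈ ln(R0)/T = ln(5.82)/2.87285… = 0.613084… → 0.6131

0.6131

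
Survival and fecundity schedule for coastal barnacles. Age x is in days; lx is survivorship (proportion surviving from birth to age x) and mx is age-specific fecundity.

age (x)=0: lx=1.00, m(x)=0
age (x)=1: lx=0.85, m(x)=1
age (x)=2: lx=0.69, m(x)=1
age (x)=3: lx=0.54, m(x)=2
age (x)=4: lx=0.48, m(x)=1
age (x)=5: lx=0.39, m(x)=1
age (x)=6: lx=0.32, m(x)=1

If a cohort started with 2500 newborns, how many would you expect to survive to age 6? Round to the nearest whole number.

800

Expected survivors = N0 · l_6 = 2500 × 0.32 = 800 → 800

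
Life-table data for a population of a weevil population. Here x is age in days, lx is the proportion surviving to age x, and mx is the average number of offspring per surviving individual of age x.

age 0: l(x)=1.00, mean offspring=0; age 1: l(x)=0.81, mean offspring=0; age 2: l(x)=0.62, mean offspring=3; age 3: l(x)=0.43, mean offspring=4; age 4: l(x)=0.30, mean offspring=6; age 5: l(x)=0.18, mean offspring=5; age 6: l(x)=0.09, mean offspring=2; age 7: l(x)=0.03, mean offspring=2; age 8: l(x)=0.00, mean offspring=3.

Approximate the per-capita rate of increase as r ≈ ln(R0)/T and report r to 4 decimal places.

R0 = Σ lx·mx = 0 + 0 + 1.86 + 1.72 + 1.8 + 0.9 + 0.18 + 0.06 + 0 = 6.52
Σ x·lx·mx = 22.08; T = 22.08/6.52 = 3.3865…
r ≈ ln(R0)/T = ln(6.52)/3.3865… = 0.553631… → 0.5536

0.5536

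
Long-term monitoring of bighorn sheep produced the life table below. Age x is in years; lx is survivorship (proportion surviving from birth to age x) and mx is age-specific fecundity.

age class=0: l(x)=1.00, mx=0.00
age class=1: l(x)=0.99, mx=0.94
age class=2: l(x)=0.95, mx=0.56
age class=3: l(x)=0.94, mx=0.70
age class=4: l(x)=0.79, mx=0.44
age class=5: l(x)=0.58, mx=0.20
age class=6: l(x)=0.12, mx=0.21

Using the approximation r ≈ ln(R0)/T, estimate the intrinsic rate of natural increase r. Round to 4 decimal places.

R0 = Σ lx·mx = 0 + 0.9306 + 0.532 + 0.658 + 0.3476 + 0.116 + 0.0252 = 2.6094
Σ x·lx·mx = 6.0902; T = 6.0902/2.6094 = 2.33395…
r ≈ ln(R0)/T = ln(2.6094)/2.33395… = 0.410944… → 0.4109

0.4109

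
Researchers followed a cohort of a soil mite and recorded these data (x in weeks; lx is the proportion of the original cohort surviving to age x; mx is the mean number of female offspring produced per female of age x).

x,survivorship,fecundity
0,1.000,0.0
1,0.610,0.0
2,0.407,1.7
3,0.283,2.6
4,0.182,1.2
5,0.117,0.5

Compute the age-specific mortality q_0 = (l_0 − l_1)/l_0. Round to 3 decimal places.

0.390

q_0 = (l_0 − l_1) / l_0 = (1 − 0.61) / 1
     = 0.39 / 1 = 0.39 → 0.390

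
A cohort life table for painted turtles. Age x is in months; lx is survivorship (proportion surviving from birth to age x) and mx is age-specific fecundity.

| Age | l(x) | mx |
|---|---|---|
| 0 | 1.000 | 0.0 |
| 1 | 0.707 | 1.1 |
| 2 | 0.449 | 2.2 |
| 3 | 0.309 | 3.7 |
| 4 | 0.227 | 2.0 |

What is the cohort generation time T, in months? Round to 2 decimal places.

lx·mx: 0, 0.7777, 0.9878, 1.1433, 0.454 → R0 = 3.3628
x·lx·mx: 0, 0.7777, 1.9756, 3.4299, 1.816 → Σ = 7.9992
T = 7.9992 / 3.3628 = 2.378732… → 2.38

2.38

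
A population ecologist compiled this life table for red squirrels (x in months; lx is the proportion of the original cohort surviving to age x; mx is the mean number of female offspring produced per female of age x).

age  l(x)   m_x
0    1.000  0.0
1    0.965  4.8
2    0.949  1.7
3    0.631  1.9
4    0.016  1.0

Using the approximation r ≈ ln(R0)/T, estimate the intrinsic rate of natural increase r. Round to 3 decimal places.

R0 = Σ lx·mx = 0 + 4.632 + 1.6133 + 1.1989 + 0.016 = 7.4602
Σ x·lx·mx = 11.5193; T = 11.5193/7.4602 = 1.5441…
r ≈ ln(R0)/T = ln(7.4602)/1.5441… = 1.30146… → 1.301

1.301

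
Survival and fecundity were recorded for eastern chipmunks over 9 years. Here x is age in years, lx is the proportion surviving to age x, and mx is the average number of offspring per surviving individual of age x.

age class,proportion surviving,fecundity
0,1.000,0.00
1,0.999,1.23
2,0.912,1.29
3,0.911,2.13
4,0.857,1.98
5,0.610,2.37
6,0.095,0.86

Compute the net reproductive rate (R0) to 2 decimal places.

lx·mx by age: 0, 1.22877, 1.17648, 1.94043, 1.69686, 1.4457, 0.0817
R0 = Σ lx·mx = 7.56994 → 7.57

7.57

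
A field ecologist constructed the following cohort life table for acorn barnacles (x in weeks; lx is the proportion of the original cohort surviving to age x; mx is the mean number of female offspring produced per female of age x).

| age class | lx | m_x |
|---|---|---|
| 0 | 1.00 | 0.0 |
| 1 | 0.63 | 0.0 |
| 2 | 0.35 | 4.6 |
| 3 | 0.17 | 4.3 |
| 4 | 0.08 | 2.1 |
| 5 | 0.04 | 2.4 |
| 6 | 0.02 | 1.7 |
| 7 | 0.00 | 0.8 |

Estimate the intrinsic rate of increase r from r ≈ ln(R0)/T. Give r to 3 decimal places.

0.378

R0 = Σ lx·mx = 0 + 0 + 1.61 + 0.731 + 0.168 + 0.096 + 0.034 + 0 = 2.639
Σ x·lx·mx = 6.769; T = 6.769/2.639 = 2.56499…
r ≈ ln(R0)/T = ln(2.639)/2.56499… = 0.37833… → 0.378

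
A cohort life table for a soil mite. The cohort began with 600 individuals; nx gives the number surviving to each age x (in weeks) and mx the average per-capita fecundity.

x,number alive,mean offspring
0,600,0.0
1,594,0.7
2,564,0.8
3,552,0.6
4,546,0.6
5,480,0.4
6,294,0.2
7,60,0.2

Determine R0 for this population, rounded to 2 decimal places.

lx = nx/n0 = nx/600: 1, 0.99, 0.94, 0.92, 0.91, 0.8, 0.49, 0.1
lx·mx by age: 0, 0.693, 0.752, 0.552, 0.546, 0.32, 0.098, 0.02
R0 = Σ lx·mx = 2.981 → 2.98

2.98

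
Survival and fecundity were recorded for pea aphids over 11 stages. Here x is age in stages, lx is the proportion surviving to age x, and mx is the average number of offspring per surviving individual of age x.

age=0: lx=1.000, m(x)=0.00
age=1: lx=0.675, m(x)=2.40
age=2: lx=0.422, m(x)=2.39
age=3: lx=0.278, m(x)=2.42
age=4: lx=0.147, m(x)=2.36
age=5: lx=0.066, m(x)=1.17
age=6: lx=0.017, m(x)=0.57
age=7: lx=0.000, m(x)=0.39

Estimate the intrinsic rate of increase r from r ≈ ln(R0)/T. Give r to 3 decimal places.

0.657

R0 = Σ lx·mx = 0 + 1.62 + 1.00858 + 0.67276 + 0.34692 + 0.07722 + 0.00969 + 0 = 3.73517
Σ x·lx·mx = 7.48736; T = 7.48736/3.73517 = 2.00456…
r ≈ ln(R0)/T = ln(3.73517)/2.00456… = 0.6574… → 0.657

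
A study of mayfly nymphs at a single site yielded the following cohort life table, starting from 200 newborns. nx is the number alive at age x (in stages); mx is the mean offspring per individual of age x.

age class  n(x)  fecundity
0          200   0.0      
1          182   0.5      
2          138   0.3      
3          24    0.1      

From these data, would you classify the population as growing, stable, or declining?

declining

lx = nx/n0 = nx/200: 1, 0.91, 0.69, 0.12
R0 = Σ lx·mx = 0 + 0.455 + 0.207 + 0.012 = 0.674
R0 < 1, so the population is declining.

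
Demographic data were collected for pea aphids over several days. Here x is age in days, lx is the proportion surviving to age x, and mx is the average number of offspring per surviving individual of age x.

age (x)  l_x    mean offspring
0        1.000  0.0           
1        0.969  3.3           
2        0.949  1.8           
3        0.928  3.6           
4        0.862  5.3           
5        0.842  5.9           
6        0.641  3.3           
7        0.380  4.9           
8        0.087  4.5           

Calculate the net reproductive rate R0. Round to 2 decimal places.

lx·mx by age: 0, 3.1977, 1.7082, 3.3408, 4.5686, 4.9678, 2.1153, 1.862, 0.3915
R0 = Σ lx·mx = 22.1519 → 22.15

22.15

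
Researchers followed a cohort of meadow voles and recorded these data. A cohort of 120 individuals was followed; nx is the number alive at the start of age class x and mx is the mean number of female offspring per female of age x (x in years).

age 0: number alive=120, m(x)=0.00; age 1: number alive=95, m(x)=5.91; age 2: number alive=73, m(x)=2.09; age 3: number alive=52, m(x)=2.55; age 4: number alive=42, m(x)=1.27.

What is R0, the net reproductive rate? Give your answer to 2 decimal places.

7.50

lx = nx/n0 = nx/120: 1, 0.79167…, 0.60833…, 0.43333…, 0.35
lx·mx by age: 0, 4.67875…, 1.271417…, 1.105…, 0.4445
R0 = Σ lx·mx = 7.499667… → 7.50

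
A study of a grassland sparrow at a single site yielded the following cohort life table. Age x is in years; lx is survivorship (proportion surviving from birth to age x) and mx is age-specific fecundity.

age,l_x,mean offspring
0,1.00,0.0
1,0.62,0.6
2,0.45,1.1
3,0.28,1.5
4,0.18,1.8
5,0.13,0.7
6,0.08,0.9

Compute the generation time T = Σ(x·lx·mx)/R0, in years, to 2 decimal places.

lx·mx: 0, 0.372, 0.495, 0.42, 0.324, 0.091, 0.072 → R0 = 1.774
x·lx·mx: 0, 0.372, 0.99, 1.26, 1.296, 0.455, 0.432 → Σ = 4.805
T = 4.805 / 1.774 = 2.708568… → 2.71

2.71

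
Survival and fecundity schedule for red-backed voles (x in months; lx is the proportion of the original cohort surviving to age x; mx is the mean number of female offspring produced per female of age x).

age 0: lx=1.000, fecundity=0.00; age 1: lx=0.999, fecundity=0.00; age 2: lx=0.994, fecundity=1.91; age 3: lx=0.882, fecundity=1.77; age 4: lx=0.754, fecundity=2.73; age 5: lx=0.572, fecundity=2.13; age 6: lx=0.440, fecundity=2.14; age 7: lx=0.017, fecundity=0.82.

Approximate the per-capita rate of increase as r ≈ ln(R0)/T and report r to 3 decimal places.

0.550

R0 = Σ lx·mx = 0 + 0 + 1.89854 + 1.56114 + 2.05842 + 1.21836 + 0.9416 + 0.01394 = 7.692
Σ x·lx·mx = 28.55316; T = 28.55316/7.692 = 3.71206…
r ≈ ln(R0)/T = ln(7.692)/3.71206… = 0.54961… → 0.550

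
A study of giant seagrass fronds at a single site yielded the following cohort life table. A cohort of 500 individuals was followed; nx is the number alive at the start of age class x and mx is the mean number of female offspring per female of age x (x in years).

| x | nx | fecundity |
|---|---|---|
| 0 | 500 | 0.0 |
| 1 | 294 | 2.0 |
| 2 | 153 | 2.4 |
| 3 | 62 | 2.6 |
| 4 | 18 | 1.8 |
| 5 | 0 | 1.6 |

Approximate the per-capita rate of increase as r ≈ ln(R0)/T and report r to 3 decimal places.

lx = nx/n0 = nx/500: 1, 0.588, 0.306, 0.124, 0.036, 0
R0 = Σ lx·mx = 0 + 1.176 + 0.7344 + 0.3224 + 0.0648 + 0 = 2.2976
Σ x·lx·mx = 3.8712; T = 3.8712/2.2976 = 1.68489…
r ≈ ln(R0)/T = ln(2.2976)/1.68489… = 0.49372… → 0.494

0.494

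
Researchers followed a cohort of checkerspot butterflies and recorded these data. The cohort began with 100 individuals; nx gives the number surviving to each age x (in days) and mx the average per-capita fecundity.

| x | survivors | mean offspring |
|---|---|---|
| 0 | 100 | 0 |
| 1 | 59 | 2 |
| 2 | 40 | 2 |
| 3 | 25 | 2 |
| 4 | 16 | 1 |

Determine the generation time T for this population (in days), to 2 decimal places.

1.86

lx = nx/n0 = nx/100: 1, 0.59, 0.4, 0.25, 0.16
lx·mx: 0, 1.18, 0.8, 0.5, 0.16 → R0 = 2.64
x·lx·mx: 0, 1.18, 1.6, 1.5, 0.64 → Σ = 4.92
T = 4.92 / 2.64 = 1.863636… → 1.86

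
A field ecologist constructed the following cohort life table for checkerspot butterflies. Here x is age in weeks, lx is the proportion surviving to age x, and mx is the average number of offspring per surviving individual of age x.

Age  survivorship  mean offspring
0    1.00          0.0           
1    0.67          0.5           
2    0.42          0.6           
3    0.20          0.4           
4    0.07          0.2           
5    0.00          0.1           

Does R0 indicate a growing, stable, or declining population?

R0 = Σ lx·mx = 0 + 0.335 + 0.252 + 0.08 + 0.014 + 0 = 0.681
R0 < 1, so the population is declining.

declining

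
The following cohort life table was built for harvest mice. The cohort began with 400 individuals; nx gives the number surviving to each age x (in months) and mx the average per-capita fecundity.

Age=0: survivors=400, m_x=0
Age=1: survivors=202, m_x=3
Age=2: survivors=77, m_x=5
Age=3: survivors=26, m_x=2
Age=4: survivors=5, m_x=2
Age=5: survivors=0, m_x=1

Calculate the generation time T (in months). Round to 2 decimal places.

1.49

lx = nx/n0 = nx/400: 1, 0.505, 0.1925, 0.065, 0.0125, 0
lx·mx: 0, 1.515, 0.9625, 0.13, 0.025, 0 → R0 = 2.6325
x·lx·mx: 0, 1.515, 1.925, 0.39, 0.1, 0 → Σ = 3.93
T = 3.93 / 2.6325 = 1.492877… → 1.49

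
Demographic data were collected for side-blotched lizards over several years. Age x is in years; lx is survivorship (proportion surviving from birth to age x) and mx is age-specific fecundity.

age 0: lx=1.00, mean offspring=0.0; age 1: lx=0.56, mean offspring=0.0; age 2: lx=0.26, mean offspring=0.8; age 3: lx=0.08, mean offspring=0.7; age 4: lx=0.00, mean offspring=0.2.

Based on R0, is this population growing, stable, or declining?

R0 = Σ lx·mx = 0 + 0 + 0.208 + 0.056 + 0 = 0.264
R0 < 1, so the population is declining.

declining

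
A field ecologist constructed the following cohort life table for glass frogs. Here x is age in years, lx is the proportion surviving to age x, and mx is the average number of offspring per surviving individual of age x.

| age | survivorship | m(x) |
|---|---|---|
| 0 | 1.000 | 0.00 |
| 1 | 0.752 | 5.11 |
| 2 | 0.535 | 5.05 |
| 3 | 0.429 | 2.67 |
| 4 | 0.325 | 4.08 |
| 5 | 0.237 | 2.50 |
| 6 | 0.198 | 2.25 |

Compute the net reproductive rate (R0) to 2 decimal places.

lx·mx by age: 0, 3.84272, 2.70175, 1.14543, 1.326, 0.5925, 0.4455
R0 = Σ lx·mx = 10.0539 → 10.05

10.05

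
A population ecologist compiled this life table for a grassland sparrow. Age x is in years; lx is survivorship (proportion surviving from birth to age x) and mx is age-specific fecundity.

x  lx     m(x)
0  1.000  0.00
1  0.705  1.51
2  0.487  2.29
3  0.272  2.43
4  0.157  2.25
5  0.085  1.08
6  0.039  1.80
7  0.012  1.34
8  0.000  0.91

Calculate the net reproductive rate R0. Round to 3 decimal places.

3.372

lx·mx by age: 0, 1.06455, 1.11523, 0.66096, 0.35325, 0.0918, 0.0702, 0.01608, 0
R0 = Σ lx·mx = 3.37207 → 3.372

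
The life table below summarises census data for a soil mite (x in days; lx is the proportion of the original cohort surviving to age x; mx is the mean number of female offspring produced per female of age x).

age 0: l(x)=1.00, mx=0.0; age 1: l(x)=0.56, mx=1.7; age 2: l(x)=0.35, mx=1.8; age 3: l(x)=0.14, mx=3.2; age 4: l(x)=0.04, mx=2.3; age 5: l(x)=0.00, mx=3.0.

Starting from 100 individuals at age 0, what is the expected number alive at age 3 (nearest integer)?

14

Expected survivors = N0 · l_3 = 100 × 0.14 = 14 → 14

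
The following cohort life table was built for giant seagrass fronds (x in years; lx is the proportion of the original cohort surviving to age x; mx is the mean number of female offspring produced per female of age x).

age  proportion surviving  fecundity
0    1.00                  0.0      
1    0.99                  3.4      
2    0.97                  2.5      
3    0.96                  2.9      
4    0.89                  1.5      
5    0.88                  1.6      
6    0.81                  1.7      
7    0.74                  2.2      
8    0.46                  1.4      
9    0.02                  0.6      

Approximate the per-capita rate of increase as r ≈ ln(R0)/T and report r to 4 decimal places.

0.7527

R0 = Σ lx·mx = 0 + 3.366 + 2.425 + 2.784 + 1.335 + 1.408 + 1.377 + 1.628 + 0.644 + 0.012 = 14.979
Σ x·lx·mx = 53.866; T = 53.866/14.979 = 3.5961…
r ≈ ln(R0)/T = ln(14.979)/3.5961… = 0.752662… → 0.7527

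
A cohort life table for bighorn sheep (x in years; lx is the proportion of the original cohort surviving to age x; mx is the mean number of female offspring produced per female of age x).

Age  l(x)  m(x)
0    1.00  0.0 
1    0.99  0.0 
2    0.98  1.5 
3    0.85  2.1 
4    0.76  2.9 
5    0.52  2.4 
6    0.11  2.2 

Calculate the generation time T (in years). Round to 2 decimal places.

3.57

lx·mx: 0, 0, 1.47, 1.785, 2.204, 1.248, 0.242 → R0 = 6.949
x·lx·mx: 0, 0, 2.94, 5.355, 8.816, 6.24, 1.452 → Σ = 24.803
T = 24.803 / 6.949 = 3.569291… → 3.57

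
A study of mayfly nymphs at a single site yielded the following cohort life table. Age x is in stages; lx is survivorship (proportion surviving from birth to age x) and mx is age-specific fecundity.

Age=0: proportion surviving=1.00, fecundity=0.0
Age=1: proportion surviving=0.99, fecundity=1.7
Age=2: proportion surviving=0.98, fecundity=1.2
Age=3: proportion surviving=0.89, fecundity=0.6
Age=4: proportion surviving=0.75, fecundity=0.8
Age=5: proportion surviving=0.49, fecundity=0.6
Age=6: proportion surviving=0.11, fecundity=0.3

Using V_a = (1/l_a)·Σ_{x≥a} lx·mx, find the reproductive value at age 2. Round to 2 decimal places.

lx·mx for x ≥ 2: 1.176, 0.534, 0.6, 0.294, 0.033 → sum = 2.637
V_2 = 2.637 / l_2 = 2.637 / 0.98 = 2.690816… → 2.69

2.69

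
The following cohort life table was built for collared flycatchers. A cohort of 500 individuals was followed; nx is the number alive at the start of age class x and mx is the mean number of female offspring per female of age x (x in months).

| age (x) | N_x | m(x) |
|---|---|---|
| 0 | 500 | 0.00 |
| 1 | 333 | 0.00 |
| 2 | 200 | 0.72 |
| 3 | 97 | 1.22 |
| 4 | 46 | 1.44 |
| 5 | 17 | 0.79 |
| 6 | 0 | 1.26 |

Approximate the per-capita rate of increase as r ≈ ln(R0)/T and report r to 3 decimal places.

lx = nx/n0 = nx/500: 1, 0.666, 0.4, 0.194, 0.092, 0.034, 0
R0 = Σ lx·mx = 0 + 0 + 0.288 + 0.23668 + 0.13248 + 0.02686 + 0 = 0.68402
Σ x·lx·mx = 1.95026; T = 1.95026/0.68402 = 2.85117…
r ≈ ln(R0)/T = ln(0.68402)/2.85117… = -0.1332… → -0.133

-0.133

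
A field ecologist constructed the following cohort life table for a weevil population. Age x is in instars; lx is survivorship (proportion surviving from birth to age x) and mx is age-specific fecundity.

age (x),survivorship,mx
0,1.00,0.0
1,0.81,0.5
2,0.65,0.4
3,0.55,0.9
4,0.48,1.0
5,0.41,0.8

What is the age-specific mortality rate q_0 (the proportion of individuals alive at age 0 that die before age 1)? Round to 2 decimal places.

0.19

q_0 = (l_0 − l_1) / l_0 = (1 − 0.81) / 1
     = 0.19 / 1 = 0.19 → 0.19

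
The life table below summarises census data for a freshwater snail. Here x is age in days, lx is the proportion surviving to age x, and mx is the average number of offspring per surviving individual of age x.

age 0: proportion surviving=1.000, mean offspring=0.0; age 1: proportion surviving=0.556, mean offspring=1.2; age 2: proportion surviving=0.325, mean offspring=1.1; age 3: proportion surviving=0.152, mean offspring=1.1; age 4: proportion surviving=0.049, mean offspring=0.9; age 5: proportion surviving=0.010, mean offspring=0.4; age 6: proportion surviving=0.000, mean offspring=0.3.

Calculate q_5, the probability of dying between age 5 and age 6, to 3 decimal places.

q_5 = (l_5 − l_6) / l_5 = (0.01 − 0) / 0.01
     = 0.01 / 0.01 = 1 → 1.000

1.000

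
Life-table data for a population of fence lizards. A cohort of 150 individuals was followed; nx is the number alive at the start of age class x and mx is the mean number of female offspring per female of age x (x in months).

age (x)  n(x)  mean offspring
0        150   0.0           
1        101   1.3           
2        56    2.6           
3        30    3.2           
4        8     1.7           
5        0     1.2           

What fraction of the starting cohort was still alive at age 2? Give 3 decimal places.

l_2 = n_2/n_0 = 56/150 = 0.373333… → 0.373

0.373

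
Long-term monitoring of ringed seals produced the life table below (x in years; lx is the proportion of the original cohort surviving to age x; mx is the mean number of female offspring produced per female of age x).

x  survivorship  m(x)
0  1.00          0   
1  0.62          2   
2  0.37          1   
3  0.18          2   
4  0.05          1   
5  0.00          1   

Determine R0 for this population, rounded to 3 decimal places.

2.020

lx·mx by age: 0, 1.24, 0.37, 0.36, 0.05, 0
R0 = Σ lx·mx = 2.02 → 2.020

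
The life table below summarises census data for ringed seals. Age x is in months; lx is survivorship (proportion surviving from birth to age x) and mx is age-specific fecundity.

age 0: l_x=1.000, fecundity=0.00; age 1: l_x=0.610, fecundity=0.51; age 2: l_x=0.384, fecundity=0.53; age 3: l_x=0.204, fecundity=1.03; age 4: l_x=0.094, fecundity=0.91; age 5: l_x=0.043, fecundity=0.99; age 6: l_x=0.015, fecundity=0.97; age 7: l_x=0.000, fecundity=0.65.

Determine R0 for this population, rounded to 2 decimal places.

lx·mx by age: 0, 0.3111, 0.20352, 0.21012, 0.08554, 0.04257, 0.01455, 0
R0 = Σ lx·mx = 0.8674 → 0.87

0.87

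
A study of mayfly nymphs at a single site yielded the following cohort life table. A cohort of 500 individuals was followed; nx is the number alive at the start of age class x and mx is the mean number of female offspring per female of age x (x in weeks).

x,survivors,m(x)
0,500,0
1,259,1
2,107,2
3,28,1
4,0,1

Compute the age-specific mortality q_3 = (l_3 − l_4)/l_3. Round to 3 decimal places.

lx = nx/n0 = nx/500: 1, 0.518, 0.214, 0.056, 0
q_3 = (l_3 − l_4) / l_3 = (0.056 − 0) / 0.056
     = 0.056 / 0.056 = 1 → 1.000

1.000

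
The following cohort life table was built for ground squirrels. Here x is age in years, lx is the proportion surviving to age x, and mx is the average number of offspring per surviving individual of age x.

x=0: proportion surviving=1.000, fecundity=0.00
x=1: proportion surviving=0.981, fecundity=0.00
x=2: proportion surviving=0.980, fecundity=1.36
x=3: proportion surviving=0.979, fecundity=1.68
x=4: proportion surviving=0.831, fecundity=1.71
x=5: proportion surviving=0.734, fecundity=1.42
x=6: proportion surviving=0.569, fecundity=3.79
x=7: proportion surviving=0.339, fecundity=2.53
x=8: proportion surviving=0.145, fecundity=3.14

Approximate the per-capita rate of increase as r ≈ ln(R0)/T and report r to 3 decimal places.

0.474

R0 = Σ lx·mx = 0 + 0 + 1.3328 + 1.64472 + 1.42101 + 1.04228 + 2.15651 + 0.85767 + 0.4553 = 8.91029
Σ x·lx·mx = 41.08035; T = 41.08035/8.91029 = 4.61044…
r ≈ ln(R0)/T = ln(8.91029)/4.61044… = 0.4744… → 0.474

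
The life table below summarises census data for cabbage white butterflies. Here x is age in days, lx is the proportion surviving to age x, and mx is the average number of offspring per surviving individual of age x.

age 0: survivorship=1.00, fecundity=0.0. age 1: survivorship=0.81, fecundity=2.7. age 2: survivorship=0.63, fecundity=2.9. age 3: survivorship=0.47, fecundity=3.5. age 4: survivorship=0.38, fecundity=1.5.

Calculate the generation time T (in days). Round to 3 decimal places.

lx·mx: 0, 2.187, 1.827, 1.645, 0.57 → R0 = 6.229
x·lx·mx: 0, 2.187, 3.654, 4.935, 2.28 → Σ = 13.056
T = 13.056 / 6.229 = 2.096003… → 2.096

2.096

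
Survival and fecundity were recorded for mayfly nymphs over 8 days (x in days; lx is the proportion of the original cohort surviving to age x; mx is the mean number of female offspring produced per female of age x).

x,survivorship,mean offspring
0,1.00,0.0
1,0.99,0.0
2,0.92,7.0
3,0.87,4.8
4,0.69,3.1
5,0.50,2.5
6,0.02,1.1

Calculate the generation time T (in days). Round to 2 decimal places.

2.88

lx·mx: 0, 0, 6.44, 4.176, 2.139, 1.25, 0.022 → R0 = 14.027
x·lx·mx: 0, 0, 12.88, 12.528, 8.556, 6.25, 0.132 → Σ = 40.346
T = 40.346 / 14.027 = 2.87631… → 2.88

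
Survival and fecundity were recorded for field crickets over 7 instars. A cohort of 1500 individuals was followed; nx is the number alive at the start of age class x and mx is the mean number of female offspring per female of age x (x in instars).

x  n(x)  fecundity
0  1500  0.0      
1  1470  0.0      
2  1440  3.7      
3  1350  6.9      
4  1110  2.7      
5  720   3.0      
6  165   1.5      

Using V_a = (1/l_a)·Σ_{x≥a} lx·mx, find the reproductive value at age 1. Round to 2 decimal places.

13.64

lx = nx/n0 = nx/1500: 1, 0.98, 0.96, 0.9, 0.74, 0.48, 0.11
lx·mx for x ≥ 1: 0, 3.552, 6.21, 1.998, 1.44, 0.165 → sum = 13.365
V_1 = 13.365 / l_1 = 13.365 / 0.98 = 13.637755… → 13.64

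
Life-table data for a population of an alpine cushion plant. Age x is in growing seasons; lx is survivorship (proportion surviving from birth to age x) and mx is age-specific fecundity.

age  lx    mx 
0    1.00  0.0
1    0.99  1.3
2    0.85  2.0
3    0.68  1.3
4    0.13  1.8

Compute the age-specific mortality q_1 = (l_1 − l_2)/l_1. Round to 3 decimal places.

q_1 = (l_1 − l_2) / l_1 = (0.99 − 0.85) / 0.99
     = 0.14 / 0.99 = 0.141414… → 0.141

0.141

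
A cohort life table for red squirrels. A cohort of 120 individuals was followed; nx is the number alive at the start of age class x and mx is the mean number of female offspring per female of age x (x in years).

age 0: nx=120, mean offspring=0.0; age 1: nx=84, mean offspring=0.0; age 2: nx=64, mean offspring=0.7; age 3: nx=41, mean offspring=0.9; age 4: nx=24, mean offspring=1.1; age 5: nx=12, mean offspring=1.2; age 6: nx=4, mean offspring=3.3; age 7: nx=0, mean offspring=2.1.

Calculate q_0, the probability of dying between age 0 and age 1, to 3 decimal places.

lx = nx/n0 = nx/120: 1, 0.7, 0.53333…, 0.34167…, 0.2, 0.1, 0.03333…, 0
q_0 = (l_0 − l_1) / l_0 = (1 − 0.7) / 1
     = 0.3 / 1 = 0.3 → 0.300

0.300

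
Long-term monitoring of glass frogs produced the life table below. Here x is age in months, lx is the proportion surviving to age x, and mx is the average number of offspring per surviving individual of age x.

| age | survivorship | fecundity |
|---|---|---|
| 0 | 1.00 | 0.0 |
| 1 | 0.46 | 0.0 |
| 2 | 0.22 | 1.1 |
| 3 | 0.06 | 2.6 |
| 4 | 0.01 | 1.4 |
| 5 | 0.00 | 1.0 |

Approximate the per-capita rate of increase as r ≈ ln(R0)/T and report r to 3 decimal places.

-0.362

R0 = Σ lx·mx = 0 + 0 + 0.242 + 0.156 + 0.014 + 0 = 0.412
Σ x·lx·mx = 1.008; T = 1.008/0.412 = 2.4466…
r ≈ ln(R0)/T = ln(0.412)/2.4466… = -0.36243… → -0.362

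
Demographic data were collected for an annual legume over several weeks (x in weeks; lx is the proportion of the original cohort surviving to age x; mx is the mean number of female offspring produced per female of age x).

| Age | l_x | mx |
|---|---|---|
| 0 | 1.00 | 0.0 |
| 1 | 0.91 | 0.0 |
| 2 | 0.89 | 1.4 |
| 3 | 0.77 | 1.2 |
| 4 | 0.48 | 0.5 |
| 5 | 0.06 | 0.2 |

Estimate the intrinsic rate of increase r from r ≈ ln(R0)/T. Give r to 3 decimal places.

0.341

R0 = Σ lx·mx = 0 + 0 + 1.246 + 0.924 + 0.24 + 0.012 = 2.422
Σ x·lx·mx = 6.284; T = 6.284/2.422 = 2.59455…
r ≈ ln(R0)/T = ln(2.422)/2.59455… = 0.34094… → 0.341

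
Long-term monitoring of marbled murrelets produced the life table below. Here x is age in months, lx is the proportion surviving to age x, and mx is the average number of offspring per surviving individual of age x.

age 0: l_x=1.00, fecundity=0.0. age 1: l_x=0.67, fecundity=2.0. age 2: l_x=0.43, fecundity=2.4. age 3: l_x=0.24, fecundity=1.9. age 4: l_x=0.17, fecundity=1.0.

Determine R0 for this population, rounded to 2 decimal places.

3.00

lx·mx by age: 0, 1.34, 1.032, 0.456, 0.17
R0 = Σ lx·mx = 2.998 → 3.00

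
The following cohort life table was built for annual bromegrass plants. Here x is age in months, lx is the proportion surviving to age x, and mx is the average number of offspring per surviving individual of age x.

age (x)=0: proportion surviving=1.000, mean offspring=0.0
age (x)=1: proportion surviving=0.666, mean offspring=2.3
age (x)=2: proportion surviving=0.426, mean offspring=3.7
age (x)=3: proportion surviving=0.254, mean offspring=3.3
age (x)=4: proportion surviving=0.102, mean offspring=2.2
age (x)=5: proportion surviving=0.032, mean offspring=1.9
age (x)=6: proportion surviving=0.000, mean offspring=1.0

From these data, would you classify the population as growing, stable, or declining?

R0 = Σ lx·mx = 0 + 1.5318 + 1.5762 + 0.8382 + 0.2244 + 0.0608 + 0 = 4.2314
R0 > 1, so the population is growing.

growing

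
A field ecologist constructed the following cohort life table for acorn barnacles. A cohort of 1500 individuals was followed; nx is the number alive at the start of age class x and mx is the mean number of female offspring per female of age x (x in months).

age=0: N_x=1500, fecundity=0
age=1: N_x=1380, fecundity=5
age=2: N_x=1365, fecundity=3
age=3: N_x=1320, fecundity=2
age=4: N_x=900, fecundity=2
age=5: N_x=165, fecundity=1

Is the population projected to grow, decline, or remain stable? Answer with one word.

growing

lx = nx/n0 = nx/1500: 1, 0.92, 0.91, 0.88, 0.6, 0.11
R0 = Σ lx·mx = 0 + 4.6 + 2.73 + 1.76 + 1.2 + 0.11 = 10.4
R0 > 1, so the population is growing.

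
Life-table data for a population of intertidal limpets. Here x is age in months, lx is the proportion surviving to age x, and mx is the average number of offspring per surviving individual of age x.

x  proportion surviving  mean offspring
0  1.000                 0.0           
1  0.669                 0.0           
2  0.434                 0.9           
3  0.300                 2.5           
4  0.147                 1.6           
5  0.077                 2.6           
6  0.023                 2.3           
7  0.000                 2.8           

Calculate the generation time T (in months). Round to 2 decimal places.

lx·mx: 0, 0, 0.3906, 0.75, 0.2352, 0.2002, 0.0529, 0 → R0 = 1.6289
x·lx·mx: 0, 0, 0.7812, 2.25, 0.9408, 1.001, 0.3174, 0 → Σ = 5.2904
T = 5.2904 / 1.6289 = 3.247836… → 3.25

3.25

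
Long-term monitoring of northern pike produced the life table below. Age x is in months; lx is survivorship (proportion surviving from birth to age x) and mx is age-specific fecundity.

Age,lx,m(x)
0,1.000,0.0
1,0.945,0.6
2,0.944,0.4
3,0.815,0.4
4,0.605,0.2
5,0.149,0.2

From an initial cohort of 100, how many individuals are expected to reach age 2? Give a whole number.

Expected survivors = N0 · l_2 = 100 × 0.944 = 94.4 → 94

94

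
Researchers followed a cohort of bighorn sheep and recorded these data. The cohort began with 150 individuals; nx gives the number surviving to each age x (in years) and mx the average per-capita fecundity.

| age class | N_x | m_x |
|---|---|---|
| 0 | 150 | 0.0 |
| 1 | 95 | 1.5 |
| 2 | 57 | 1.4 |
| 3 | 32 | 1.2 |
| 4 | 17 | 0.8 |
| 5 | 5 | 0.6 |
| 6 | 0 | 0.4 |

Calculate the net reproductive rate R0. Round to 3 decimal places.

lx = nx/n0 = nx/150: 1, 0.63333…, 0.38, 0.21333…, 0.11333…, 0.03333…, 0
lx·mx by age: 0, 0.95…, 0.532, 0.256…, 0.090667…, 0.02…, 0
R0 = Σ lx·mx = 1.848667… → 1.849

1.849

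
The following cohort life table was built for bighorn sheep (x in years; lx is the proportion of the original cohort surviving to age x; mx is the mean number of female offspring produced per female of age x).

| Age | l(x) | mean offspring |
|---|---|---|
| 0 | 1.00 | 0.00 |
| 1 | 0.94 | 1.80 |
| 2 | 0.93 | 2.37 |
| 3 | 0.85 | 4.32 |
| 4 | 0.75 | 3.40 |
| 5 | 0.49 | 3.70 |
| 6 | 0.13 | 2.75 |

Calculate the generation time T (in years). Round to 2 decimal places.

3.14

lx·mx: 0, 1.692, 2.2041, 3.672, 2.55, 1.813, 0.3575 → R0 = 12.2886
x·lx·mx: 0, 1.692, 4.4082, 11.016, 10.2, 9.065, 2.145 → Σ = 38.5262
T = 38.5262 / 12.2886 = 3.135117… → 3.14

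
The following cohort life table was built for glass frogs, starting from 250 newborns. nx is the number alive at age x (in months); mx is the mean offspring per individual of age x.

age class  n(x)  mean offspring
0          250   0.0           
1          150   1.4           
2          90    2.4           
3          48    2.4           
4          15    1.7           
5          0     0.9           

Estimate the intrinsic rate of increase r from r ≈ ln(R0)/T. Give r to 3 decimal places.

0.426

lx = nx/n0 = nx/250: 1, 0.6, 0.36, 0.192, 0.06, 0
R0 = Σ lx·mx = 0 + 0.84 + 0.864 + 0.4608 + 0.102 + 0 = 2.2668
Σ x·lx·mx = 4.3584; T = 4.3584/2.2668 = 1.92271…
r ≈ ln(R0)/T = ln(2.2668)/1.92271… = 0.42563… → 0.426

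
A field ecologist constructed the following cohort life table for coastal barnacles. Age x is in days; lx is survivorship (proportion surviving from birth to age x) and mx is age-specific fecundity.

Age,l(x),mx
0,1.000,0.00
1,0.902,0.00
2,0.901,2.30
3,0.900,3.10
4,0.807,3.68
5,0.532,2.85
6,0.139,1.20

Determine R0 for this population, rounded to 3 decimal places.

9.515

lx·mx by age: 0, 0, 2.0723, 2.79, 2.96976, 1.5162, 0.1668
R0 = Σ lx·mx = 9.51506 → 9.515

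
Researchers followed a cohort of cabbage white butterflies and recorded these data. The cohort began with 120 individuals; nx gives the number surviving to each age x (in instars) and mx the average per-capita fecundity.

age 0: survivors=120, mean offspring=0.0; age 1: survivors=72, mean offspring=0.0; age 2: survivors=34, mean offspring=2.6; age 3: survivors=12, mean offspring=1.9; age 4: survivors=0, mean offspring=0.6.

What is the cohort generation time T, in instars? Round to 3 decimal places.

2.205

lx = nx/n0 = nx/120: 1, 0.6, 0.28333…, 0.1, 0
lx·mx: 0, 0, 0.736667…, 0.19, 0 → R0 = 0.926667…
x·lx·mx: 0, 0, 1.473333…, 0.57, 0 → Σ = 2.043333…
T = 2.043333… / 0.926667… = 2.205036… → 2.205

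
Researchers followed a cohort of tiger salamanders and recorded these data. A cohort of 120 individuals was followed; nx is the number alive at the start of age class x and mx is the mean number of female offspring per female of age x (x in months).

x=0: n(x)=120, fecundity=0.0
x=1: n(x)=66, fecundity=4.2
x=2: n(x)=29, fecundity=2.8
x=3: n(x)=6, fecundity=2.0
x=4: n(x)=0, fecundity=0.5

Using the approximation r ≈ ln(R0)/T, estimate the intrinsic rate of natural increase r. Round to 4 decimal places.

0.8778

lx = nx/n0 = nx/120: 1, 0.55, 0.24167…, 0.05, 0
R0 = Σ lx·mx = 0 + 2.31 + 0.67667… + 0.1 + 0 = 3.086667…
Σ x·lx·mx = 3.963333…; T = 3.963333…/3.086667… = 1.28402…
r ≈ ln(R0)/T = ln(3.086667…)/1.28402… = 0.877786… → 0.8778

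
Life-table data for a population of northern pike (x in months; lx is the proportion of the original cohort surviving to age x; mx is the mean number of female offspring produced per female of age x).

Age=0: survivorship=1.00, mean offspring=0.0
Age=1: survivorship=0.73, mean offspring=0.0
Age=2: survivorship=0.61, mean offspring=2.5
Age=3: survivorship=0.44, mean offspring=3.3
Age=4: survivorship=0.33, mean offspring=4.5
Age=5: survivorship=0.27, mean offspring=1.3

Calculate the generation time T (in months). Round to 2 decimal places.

lx·mx: 0, 0, 1.525, 1.452, 1.485, 0.351 → R0 = 4.813
x·lx·mx: 0, 0, 3.05, 4.356, 5.94, 1.755 → Σ = 15.101
T = 15.101 / 4.813 = 3.137544… → 3.14

3.14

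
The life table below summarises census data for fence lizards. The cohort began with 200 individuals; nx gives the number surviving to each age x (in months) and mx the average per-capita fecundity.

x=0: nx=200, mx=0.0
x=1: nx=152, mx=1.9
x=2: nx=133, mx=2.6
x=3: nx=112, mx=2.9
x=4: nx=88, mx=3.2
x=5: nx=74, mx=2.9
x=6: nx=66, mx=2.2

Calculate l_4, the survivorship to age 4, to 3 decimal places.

l_4 = n_4/n_0 = 88/200 = 0.44 → 0.440

0.440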